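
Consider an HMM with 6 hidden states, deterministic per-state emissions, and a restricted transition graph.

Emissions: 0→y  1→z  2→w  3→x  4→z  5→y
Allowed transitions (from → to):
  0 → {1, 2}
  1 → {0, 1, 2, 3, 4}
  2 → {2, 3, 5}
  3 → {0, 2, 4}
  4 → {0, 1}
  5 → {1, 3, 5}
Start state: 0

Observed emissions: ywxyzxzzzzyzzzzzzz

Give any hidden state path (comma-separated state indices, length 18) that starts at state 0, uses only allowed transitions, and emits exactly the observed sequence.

  [0] y  {0,5}  => 0  start
  [1] w  {2}  => 2  0->2 ok
  [2] x  {3}  => 3  2->3 ok
  [3] y  {0,5}  => 0  3->0 ok
  [4] z  {1,4}  => 1  0->1 ok
  [5] x  {3}  => 3  1->3 ok
  [6] z  {1,4}  => 4  3->4 ok
  [7] z  {1,4}  => 1  4->1 ok
  [8] z  {1,4}  => 4  1->4 ok
  [9] z  {1,4}  => 1  4->1 ok
  [10] y  {0,5}  => 0  1->0 ok
  [11] z  {1,4}  => 1  0->1 ok
  [12] z  {1,4}  => 1  1->1 ok
  [13] z  {1,4}  => 1  1->1 ok
  [14] z  {1,4}  => 1  1->1 ok
  [15] z  {1,4}  => 1  1->1 ok
  [16] z  {1,4}  => 4  1->4 ok
  [17] z  {1,4}  => 1  4->1 ok

0,2,3,0,1,3,4,1,4,1,0,1,1,1,1,1,4,1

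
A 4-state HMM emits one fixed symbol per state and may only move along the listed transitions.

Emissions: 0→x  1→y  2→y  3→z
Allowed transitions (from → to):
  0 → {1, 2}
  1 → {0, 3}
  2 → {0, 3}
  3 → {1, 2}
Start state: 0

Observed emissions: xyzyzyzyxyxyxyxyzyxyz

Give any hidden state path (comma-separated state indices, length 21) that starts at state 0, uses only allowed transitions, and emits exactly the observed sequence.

0,2,3,1,3,2,3,1,0,1,0,1,0,1,0,1,3,1,0,1,3

  [0] x  {0}  => 0  start
  [1] y  {1,2}  => 2  0->2 ok
  [2] z  {3}  => 3  2->3 ok
  [3] y  {1,2}  => 1  3->1 ok
  [4] z  {3}  => 3  1->3 ok
  [5] y  {1,2}  => 2  3->2 ok
  [6] z  {3}  => 3  2->3 ok
  [7] y  {1,2}  => 1  3->1 ok
  [8] x  {0}  => 0  1->0 ok
  [9] y  {1,2}  => 1  0->1 ok
  [10] x  {0}  => 0  1->0 ok
  [11] y  {1,2}  => 1  0->1 ok
  [12] x  {0}  => 0  1->0 ok
  [13] y  {1,2}  => 1  0->1 ok
  [14] x  {0}  => 0  1->0 ok
  [15] y  {1,2}  => 1  0->1 ok
  [16] z  {3}  => 3  1->3 ok
  [17] y  {1,2}  => 1  3->1 ok
  [18] x  {0}  => 0  1->0 ok
  [19] y  {1,2}  => 1  0->1 ok
  [20] z  {3}  => 3  1->3 ok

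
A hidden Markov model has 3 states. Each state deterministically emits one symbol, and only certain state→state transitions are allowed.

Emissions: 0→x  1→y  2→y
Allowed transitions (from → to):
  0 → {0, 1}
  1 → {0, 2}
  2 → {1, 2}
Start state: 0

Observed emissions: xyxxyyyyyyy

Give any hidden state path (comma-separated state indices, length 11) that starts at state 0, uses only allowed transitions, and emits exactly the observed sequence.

  0: obs=x cand={0} pick 0 [start]
  1: obs=y cand={1,2} pick 1 [0->1 ok]
  2: obs=x cand={0} pick 0 [1->0 ok]
  3: obs=x cand={0} pick 0 [0->0 ok]
  4: obs=y cand={1,2} pick 1 [0->1 ok]
  5: obs=y cand={1,2} pick 2 [1->2 ok]
  6: obs=y cand={1,2} pick 2 [2->2 ok]
  7: obs=y cand={1,2} pick 1 [2->1 ok]
  8: obs=y cand={1,2} pick 2 [1->2 ok]
  9: obs=y cand={1,2} pick 2 [2->2 ok]
  10: obs=y cand={1,2} pick 2 [2->2 ok]

0,1,0,0,1,2,2,1,2,2,2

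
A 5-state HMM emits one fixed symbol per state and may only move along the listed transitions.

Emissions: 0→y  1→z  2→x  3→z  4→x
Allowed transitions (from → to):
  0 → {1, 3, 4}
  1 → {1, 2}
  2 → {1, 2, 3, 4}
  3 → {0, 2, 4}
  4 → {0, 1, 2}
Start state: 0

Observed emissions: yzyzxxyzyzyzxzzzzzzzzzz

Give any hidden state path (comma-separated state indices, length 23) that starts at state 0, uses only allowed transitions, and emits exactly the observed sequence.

0,3,0,1,2,4,0,3,0,3,0,3,4,1,1,1,1,1,1,1,1,1,1

  [0] y  {0}  => 0  start
  [1] z  {1,3}  => 3  0->3 ok
  [2] y  {0}  => 0  3->0 ok
  [3] z  {1,3}  => 1  0->1 ok
  [4] x  {2,4}  => 2  1->2 ok
  [5] x  {2,4}  => 4  2->4 ok
  [6] y  {0}  => 0  4->0 ok
  [7] z  {1,3}  => 3  0->3 ok
  [8] y  {0}  => 0  3->0 ok
  [9] z  {1,3}  => 3  0->3 ok
  [10] y  {0}  => 0  3->0 ok
  [11] z  {1,3}  => 3  0->3 ok
  [12] x  {2,4}  => 4  3->4 ok
  [13] z  {1,3}  => 1  4->1 ok
  [14] z  {1,3}  => 1  1->1 ok
  [15] z  {1,3}  => 1  1->1 ok
  [16] z  {1,3}  => 1  1->1 ok
  [17] z  {1,3}  => 1  1->1 ok
  [18] z  {1,3}  => 1  1->1 ok
  [19] z  {1,3}  => 1  1->1 ok
  [20] z  {1,3}  => 1  1->1 ok
  [21] z  {1,3}  => 1  1->1 ok
  [22] z  {1,3}  => 1  1->1 ok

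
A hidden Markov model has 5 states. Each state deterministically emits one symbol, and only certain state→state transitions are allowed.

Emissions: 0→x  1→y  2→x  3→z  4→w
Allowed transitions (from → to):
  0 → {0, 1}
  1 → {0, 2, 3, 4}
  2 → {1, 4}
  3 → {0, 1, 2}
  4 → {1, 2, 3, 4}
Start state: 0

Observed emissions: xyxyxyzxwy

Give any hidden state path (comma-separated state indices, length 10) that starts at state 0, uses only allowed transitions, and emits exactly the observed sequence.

0,1,2,1,0,1,3,2,4,1

  t0 'x' -> {0,2}, take 0 (start)
  t1 'y' -> {1}, take 1 (0->1 ok)
  t2 'x' -> {0,2}, take 2 (1->2 ok)
  t3 'y' -> {1}, take 1 (2->1 ok)
  t4 'x' -> {0,2}, take 0 (1->0 ok)
  t5 'y' -> {1}, take 1 (0->1 ok)
  t6 'z' -> {3}, take 3 (1->3 ok)
  t7 'x' -> {0,2}, take 2 (3->2 ok)
  t8 'w' -> {4}, take 4 (2->4 ok)
  t9 'y' -> {1}, take 1 (4->1 ok)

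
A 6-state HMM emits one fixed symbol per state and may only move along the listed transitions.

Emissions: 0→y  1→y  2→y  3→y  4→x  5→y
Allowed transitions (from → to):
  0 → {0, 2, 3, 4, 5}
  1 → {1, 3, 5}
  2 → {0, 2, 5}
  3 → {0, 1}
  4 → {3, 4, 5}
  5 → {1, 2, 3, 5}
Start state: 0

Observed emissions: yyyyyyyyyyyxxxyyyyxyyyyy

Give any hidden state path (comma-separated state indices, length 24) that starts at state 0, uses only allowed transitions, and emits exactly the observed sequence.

0,0,5,2,0,2,0,3,0,3,0,4,4,4,3,0,3,0,4,5,1,3,1,3

  0: obs=y cand={0,1,2,3,5} pick 0 [start]
  1: obs=y cand={0,1,2,3,5} pick 0 [0->0 ok]
  2: obs=y cand={0,1,2,3,5} pick 5 [0->5 ok]
  3: obs=y cand={0,1,2,3,5} pick 2 [5->2 ok]
  4: obs=y cand={0,1,2,3,5} pick 0 [2->0 ok]
  5: obs=y cand={0,1,2,3,5} pick 2 [0->2 ok]
  6: obs=y cand={0,1,2,3,5} pick 0 [2->0 ok]
  7: obs=y cand={0,1,2,3,5} pick 3 [0->3 ok]
  8: obs=y cand={0,1,2,3,5} pick 0 [3->0 ok]
  9: obs=y cand={0,1,2,3,5} pick 3 [0->3 ok]
  10: obs=y cand={0,1,2,3,5} pick 0 [3->0 ok]
  11: obs=x cand={4} pick 4 [0->4 ok]
  12: obs=x cand={4} pick 4 [4->4 ok]
  13: obs=x cand={4} pick 4 [4->4 ok]
  14: obs=y cand={0,1,2,3,5} pick 3 [4->3 ok]
  15: obs=y cand={0,1,2,3,5} pick 0 [3->0 ok]
  16: obs=y cand={0,1,2,3,5} pick 3 [0->3 ok]
  17: obs=y cand={0,1,2,3,5} pick 0 [3->0 ok]
  18: obs=x cand={4} pick 4 [0->4 ok]
  19: obs=y cand={0,1,2,3,5} pick 5 [4->5 ok]
  20: obs=y cand={0,1,2,3,5} pick 1 [5->1 ok]
  21: obs=y cand={0,1,2,3,5} pick 3 [1->3 ok]
  22: obs=y cand={0,1,2,3,5} pick 1 [3->1 ok]
  23: obs=y cand={0,1,2,3,5} pick 3 [1->3 ok]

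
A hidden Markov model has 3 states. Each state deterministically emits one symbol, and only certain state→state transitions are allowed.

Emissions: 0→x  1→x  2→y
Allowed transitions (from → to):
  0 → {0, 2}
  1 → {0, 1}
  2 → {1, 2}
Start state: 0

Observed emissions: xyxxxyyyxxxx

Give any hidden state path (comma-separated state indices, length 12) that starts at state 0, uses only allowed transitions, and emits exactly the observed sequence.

  0: obs=x cand={0,1} pick 0 [start]
  1: obs=y cand={2} pick 2 [0->2 ok]
  2: obs=x cand={0,1} pick 1 [2->1 ok]
  3: obs=x cand={0,1} pick 0 [1->0 ok]
  4: obs=x cand={0,1} pick 0 [0->0 ok]
  5: obs=y cand={2} pick 2 [0->2 ok]
  6: obs=y cand={2} pick 2 [2->2 ok]
  7: obs=y cand={2} pick 2 [2->2 ok]
  8: obs=x cand={0,1} pick 1 [2->1 ok]
  9: obs=x cand={0,1} pick 1 [1->1 ok]
  10: obs=x cand={0,1} pick 1 [1->1 ok]
  11: obs=x cand={0,1} pick 1 [1->1 ok]

0,2,1,0,0,2,2,2,1,1,1,1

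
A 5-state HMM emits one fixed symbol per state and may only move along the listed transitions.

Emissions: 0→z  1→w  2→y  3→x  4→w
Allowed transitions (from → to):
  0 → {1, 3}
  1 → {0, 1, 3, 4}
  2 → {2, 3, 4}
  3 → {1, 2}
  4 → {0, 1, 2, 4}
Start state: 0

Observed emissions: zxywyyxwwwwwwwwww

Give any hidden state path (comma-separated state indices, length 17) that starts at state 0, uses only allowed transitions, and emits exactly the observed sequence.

0,3,2,4,2,2,3,1,1,1,4,1,4,4,1,4,4

  pos 0: z in {0}, choose 0; start
  pos 1: x in {3}, choose 3; 0->3 ok
  pos 2: y in {2}, choose 2; 3->2 ok
  pos 3: w in {1,4}, choose 4; 2->4 ok
  pos 4: y in {2}, choose 2; 4->2 ok
  pos 5: y in {2}, choose 2; 2->2 ok
  pos 6: x in {3}, choose 3; 2->3 ok
  pos 7: w in {1,4}, choose 1; 3->1 ok
  pos 8: w in {1,4}, choose 1; 1->1 ok
  pos 9: w in {1,4}, choose 1; 1->1 ok
  pos 10: w in {1,4}, choose 4; 1->4 ok
  pos 11: w in {1,4}, choose 1; 4->1 ok
  pos 12: w in {1,4}, choose 4; 1->4 ok
  pos 13: w in {1,4}, choose 4; 4->4 ok
  pos 14: w in {1,4}, choose 1; 4->1 ok
  pos 15: w in {1,4}, choose 4; 1->4 ok
  pos 16: w in {1,4}, choose 4; 4->4 ok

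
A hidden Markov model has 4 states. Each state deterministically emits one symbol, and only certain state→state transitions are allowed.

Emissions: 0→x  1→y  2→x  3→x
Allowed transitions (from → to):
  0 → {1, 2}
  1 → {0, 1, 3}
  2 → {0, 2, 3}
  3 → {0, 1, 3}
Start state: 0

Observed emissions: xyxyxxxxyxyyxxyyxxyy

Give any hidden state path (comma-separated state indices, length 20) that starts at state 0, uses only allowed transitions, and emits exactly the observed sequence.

  0: obs=x cand={0,2,3} pick 0 [start]
  1: obs=y cand={1} pick 1 [0->1 ok]
  2: obs=x cand={0,2,3} pick 3 [1->3 ok]
  3: obs=y cand={1} pick 1 [3->1 ok]
  4: obs=x cand={0,2,3} pick 0 [1->0 ok]
  5: obs=x cand={0,2,3} pick 2 [0->2 ok]
  6: obs=x cand={0,2,3} pick 3 [2->3 ok]
  7: obs=x cand={0,2,3} pick 0 [3->0 ok]
  8: obs=y cand={1} pick 1 [0->1 ok]
  9: obs=x cand={0,2,3} pick 0 [1->0 ok]
  10: obs=y cand={1} pick 1 [0->1 ok]
  11: obs=y cand={1} pick 1 [1->1 ok]
  12: obs=x cand={0,2,3} pick 3 [1->3 ok]
  13: obs=x cand={0,2,3} pick 3 [3->3 ok]
  14: obs=y cand={1} pick 1 [3->1 ok]
  15: obs=y cand={1} pick 1 [1->1 ok]
  16: obs=x cand={0,2,3} pick 3 [1->3 ok]
  17: obs=x cand={0,2,3} pick 3 [3->3 ok]
  18: obs=y cand={1} pick 1 [3->1 ok]
  19: obs=y cand={1} pick 1 [1->1 ok]

0,1,3,1,0,2,3,0,1,0,1,1,3,3,1,1,3,3,1,1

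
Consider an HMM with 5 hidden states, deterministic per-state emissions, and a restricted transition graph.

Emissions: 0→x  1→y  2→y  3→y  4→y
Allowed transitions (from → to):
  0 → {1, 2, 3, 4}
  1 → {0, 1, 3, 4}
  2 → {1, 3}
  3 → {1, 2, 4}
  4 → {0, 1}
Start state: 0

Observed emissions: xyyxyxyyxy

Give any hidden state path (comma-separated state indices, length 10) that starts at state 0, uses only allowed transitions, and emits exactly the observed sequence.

0,2,1,0,4,0,2,1,0,2

  0: obs=x cand={0} pick 0 [start]
  1: obs=y cand={1,2,3,4} pick 2 [0->2 ok]
  2: obs=y cand={1,2,3,4} pick 1 [2->1 ok]
  3: obs=x cand={0} pick 0 [1->0 ok]
  4: obs=y cand={1,2,3,4} pick 4 [0->4 ok]
  5: obs=x cand={0} pick 0 [4->0 ok]
  6: obs=y cand={1,2,3,4} pick 2 [0->2 ok]
  7: obs=y cand={1,2,3,4} pick 1 [2->1 ok]
  8: obs=x cand={0} pick 0 [1->0 ok]
  9: obs=y cand={1,2,3,4} pick 2 [0->2 ok]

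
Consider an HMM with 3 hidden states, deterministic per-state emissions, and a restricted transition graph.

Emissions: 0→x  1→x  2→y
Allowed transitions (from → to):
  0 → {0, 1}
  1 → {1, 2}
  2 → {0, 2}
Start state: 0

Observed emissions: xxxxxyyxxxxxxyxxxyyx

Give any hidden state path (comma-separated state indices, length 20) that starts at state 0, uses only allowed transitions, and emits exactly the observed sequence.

  t0 'x' -> {0,1}, take 0 (start)
  t1 'x' -> {0,1}, take 0 (0->0 ok)
  t2 'x' -> {0,1}, take 1 (0->1 ok)
  t3 'x' -> {0,1}, take 1 (1->1 ok)
  t4 'x' -> {0,1}, take 1 (1->1 ok)
  t5 'y' -> {2}, take 2 (1->2 ok)
  t6 'y' -> {2}, take 2 (2->2 ok)
  t7 'x' -> {0,1}, take 0 (2->0 ok)
  t8 'x' -> {0,1}, take 0 (0->0 ok)
  t9 'x' -> {0,1}, take 1 (0->1 ok)
  t10 'x' -> {0,1}, take 1 (1->1 ok)
  t11 'x' -> {0,1}, take 1 (1->1 ok)
  t12 'x' -> {0,1}, take 1 (1->1 ok)
  t13 'y' -> {2}, take 2 (1->2 ok)
  t14 'x' -> {0,1}, take 0 (2->0 ok)
  t15 'x' -> {0,1}, take 0 (0->0 ok)
  t16 'x' -> {0,1}, take 1 (0->1 ok)
  t17 'y' -> {2}, take 2 (1->2 ok)
  t18 'y' -> {2}, take 2 (2->2 ok)
  t19 'x' -> {0,1}, take 0 (2->0 ok)

0,0,1,1,1,2,2,0,0,1,1,1,1,2,0,0,1,2,2,0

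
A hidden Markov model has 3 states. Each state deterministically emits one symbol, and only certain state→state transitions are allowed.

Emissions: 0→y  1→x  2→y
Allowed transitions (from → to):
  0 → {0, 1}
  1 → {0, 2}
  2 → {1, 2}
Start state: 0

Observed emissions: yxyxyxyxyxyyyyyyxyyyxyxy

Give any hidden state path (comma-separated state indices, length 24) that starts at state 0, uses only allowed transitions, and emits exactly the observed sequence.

0,1,0,1,2,1,0,1,2,1,2,2,2,2,2,2,1,2,2,2,1,0,1,0

  0: obs=y cand={0,2} pick 0 [start]
  1: obs=x cand={1} pick 1 [0->1 ok]
  2: obs=y cand={0,2} pick 0 [1->0 ok]
  3: obs=x cand={1} pick 1 [0->1 ok]
  4: obs=y cand={0,2} pick 2 [1->2 ok]
  5: obs=x cand={1} pick 1 [2->1 ok]
  6: obs=y cand={0,2} pick 0 [1->0 ok]
  7: obs=x cand={1} pick 1 [0->1 ok]
  8: obs=y cand={0,2} pick 2 [1->2 ok]
  9: obs=x cand={1} pick 1 [2->1 ok]
  10: obs=y cand={0,2} pick 2 [1->2 ok]
  11: obs=y cand={0,2} pick 2 [2->2 ok]
  12: obs=y cand={0,2} pick 2 [2->2 ok]
  13: obs=y cand={0,2} pick 2 [2->2 ok]
  14: obs=y cand={0,2} pick 2 [2->2 ok]
  15: obs=y cand={0,2} pick 2 [2->2 ok]
  16: obs=x cand={1} pick 1 [2->1 ok]
  17: obs=y cand={0,2} pick 2 [1->2 ok]
  18: obs=y cand={0,2} pick 2 [2->2 ok]
  19: obs=y cand={0,2} pick 2 [2->2 ok]
  20: obs=x cand={1} pick 1 [2->1 ok]
  21: obs=y cand={0,2} pick 0 [1->0 ok]
  22: obs=x cand={1} pick 1 [0->1 ok]
  23: obs=y cand={0,2} pick 0 [1->0 ok]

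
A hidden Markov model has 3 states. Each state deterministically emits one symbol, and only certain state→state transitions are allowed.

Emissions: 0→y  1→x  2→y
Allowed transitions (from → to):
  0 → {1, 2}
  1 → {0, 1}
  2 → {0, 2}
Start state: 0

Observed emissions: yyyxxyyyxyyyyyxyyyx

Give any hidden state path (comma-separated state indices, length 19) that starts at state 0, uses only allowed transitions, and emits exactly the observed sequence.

0,2,0,1,1,0,2,0,1,0,2,2,2,0,1,0,2,0,1

  pos 0: y in {0,2}, choose 0; start
  pos 1: y in {0,2}, choose 2; 0->2 ok
  pos 2: y in {0,2}, choose 0; 2->0 ok
  pos 3: x in {1}, choose 1; 0->1 ok
  pos 4: x in {1}, choose 1; 1->1 ok
  pos 5: y in {0,2}, choose 0; 1->0 ok
  pos 6: y in {0,2}, choose 2; 0->2 ok
  pos 7: y in {0,2}, choose 0; 2->0 ok
  pos 8: x in {1}, choose 1; 0->1 ok
  pos 9: y in {0,2}, choose 0; 1->0 ok
  pos 10: y in {0,2}, choose 2; 0->2 ok
  pos 11: y in {0,2}, choose 2; 2->2 ok
  pos 12: y in {0,2}, choose 2; 2->2 ok
  pos 13: y in {0,2}, choose 0; 2->0 ok
  pos 14: x in {1}, choose 1; 0->1 ok
  pos 15: y in {0,2}, choose 0; 1->0 ok
  pos 16: y in {0,2}, choose 2; 0->2 ok
  pos 17: y in {0,2}, choose 0; 2->0 ok
  pos 18: x in {1}, choose 1; 0->1 ok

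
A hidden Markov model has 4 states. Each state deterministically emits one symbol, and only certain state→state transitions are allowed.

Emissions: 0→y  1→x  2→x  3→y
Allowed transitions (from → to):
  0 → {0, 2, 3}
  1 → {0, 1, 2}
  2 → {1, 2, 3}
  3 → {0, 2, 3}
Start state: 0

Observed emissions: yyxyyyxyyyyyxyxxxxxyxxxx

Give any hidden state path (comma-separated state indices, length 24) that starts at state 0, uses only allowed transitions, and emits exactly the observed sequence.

  [0] y  {0,3}  => 0  start
  [1] y  {0,3}  => 0  0->0 ok
  [2] x  {1,2}  => 2  0->2 ok
  [3] y  {0,3}  => 3  2->3 ok
  [4] y  {0,3}  => 0  3->0 ok
  [5] y  {0,3}  => 3  0->3 ok
  [6] x  {1,2}  => 2  3->2 ok
  [7] y  {0,3}  => 3  2->3 ok
  [8] y  {0,3}  => 0  3->0 ok
  [9] y  {0,3}  => 0  0->0 ok
  [10] y  {0,3}  => 3  0->3 ok
  [11] y  {0,3}  => 3  3->3 ok
  [12] x  {1,2}  => 2  3->2 ok
  [13] y  {0,3}  => 3  2->3 ok
  [14] x  {1,2}  => 2  3->2 ok
  [15] x  {1,2}  => 1  2->1 ok
  [16] x  {1,2}  => 1  1->1 ok
  [17] x  {1,2}  => 2  1->2 ok
  [18] x  {1,2}  => 2  2->2 ok
  [19] y  {0,3}  => 3  2->3 ok
  [20] x  {1,2}  => 2  3->2 ok
  [21] x  {1,2}  => 2  2->2 ok
  [22] x  {1,2}  => 2  2->2 ok
  [23] x  {1,2}  => 2  2->2 ok

0,0,2,3,0,3,2,3,0,0,3,3,2,3,2,1,1,2,2,3,2,2,2,2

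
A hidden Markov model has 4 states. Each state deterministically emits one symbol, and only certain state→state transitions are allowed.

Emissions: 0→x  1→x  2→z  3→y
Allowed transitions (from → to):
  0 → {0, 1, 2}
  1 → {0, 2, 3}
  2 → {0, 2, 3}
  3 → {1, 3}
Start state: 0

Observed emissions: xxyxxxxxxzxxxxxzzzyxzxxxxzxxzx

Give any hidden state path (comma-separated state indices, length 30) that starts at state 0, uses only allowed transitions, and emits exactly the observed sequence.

0,1,3,1,0,0,0,0,0,2,0,0,0,1,0,2,2,2,3,1,2,0,1,0,1,2,0,1,2,0

  [0] x  {0,1}  => 0  start
  [1] x  {0,1}  => 1  0->1 ok
  [2] y  {3}  => 3  1->3 ok
  [3] x  {0,1}  => 1  3->1 ok
  [4] x  {0,1}  => 0  1->0 ok
  [5] x  {0,1}  => 0  0->0 ok
  [6] x  {0,1}  => 0  0->0 ok
  [7] x  {0,1}  => 0  0->0 ok
  [8] x  {0,1}  => 0  0->0 ok
  [9] z  {2}  => 2  0->2 ok
  [10] x  {0,1}  => 0  2->0 ok
  [11] x  {0,1}  => 0  0->0 ok
  [12] x  {0,1}  => 0  0->0 ok
  [13] x  {0,1}  => 1  0->1 ok
  [14] x  {0,1}  => 0  1->0 ok
  [15] z  {2}  => 2  0->2 ok
  [16] z  {2}  => 2  2->2 ok
  [17] z  {2}  => 2  2->2 ok
  [18] y  {3}  => 3  2->3 ok
  [19] x  {0,1}  => 1  3->1 ok
  [20] z  {2}  => 2  1->2 ok
  [21] x  {0,1}  => 0  2->0 ok
  [22] x  {0,1}  => 1  0->1 ok
  [23] x  {0,1}  => 0  1->0 ok
  [24] x  {0,1}  => 1  0->1 ok
  [25] z  {2}  => 2  1->2 ok
  [26] x  {0,1}  => 0  2->0 ok
  [27] x  {0,1}  => 1  0->1 ok
  [28] z  {2}  => 2  1->2 ok
  [29] x  {0,1}  => 0  2->0 ok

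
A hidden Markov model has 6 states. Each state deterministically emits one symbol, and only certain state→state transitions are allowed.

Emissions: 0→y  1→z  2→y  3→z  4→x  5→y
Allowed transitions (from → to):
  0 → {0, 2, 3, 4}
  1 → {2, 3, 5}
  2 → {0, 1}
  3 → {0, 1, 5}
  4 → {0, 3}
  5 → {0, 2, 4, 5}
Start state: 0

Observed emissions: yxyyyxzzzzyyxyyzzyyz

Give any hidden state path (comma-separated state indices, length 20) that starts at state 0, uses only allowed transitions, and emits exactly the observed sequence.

  t0 'y' -> {0,2,5}, take 0 (start)
  t1 'x' -> {4}, take 4 (0->4 ok)
  t2 'y' -> {0,2,5}, take 0 (4->0 ok)
  t3 'y' -> {0,2,5}, take 0 (0->0 ok)
  t4 'y' -> {0,2,5}, take 0 (0->0 ok)
  t5 'x' -> {4}, take 4 (0->4 ok)
  t6 'z' -> {1,3}, take 3 (4->3 ok)
  t7 'z' -> {1,3}, take 1 (3->1 ok)
  t8 'z' -> {1,3}, take 3 (1->3 ok)
  t9 'z' -> {1,3}, take 1 (3->1 ok)
  t10 'y' -> {0,2,5}, take 5 (1->5 ok)
  t11 'y' -> {0,2,5}, take 0 (5->0 ok)
  t12 'x' -> {4}, take 4 (0->4 ok)
  t13 'y' -> {0,2,5}, take 0 (4->0 ok)
  t14 'y' -> {0,2,5}, take 2 (0->2 ok)
  t15 'z' -> {1,3}, take 1 (2->1 ok)
  t16 'z' -> {1,3}, take 3 (1->3 ok)
  t17 'y' -> {0,2,5}, take 5 (3->5 ok)
  t18 'y' -> {0,2,5}, take 2 (5->2 ok)
  t19 'z' -> {1,3}, take 1 (2->1 ok)

0,4,0,0,0,4,3,1,3,1,5,0,4,0,2,1,3,5,2,1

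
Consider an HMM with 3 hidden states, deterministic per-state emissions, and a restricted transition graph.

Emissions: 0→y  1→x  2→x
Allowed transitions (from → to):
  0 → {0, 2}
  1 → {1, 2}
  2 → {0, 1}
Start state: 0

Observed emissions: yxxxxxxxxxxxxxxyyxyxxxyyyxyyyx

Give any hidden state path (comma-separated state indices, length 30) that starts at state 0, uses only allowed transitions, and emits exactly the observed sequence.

  t0 'y' -> {0}, take 0 (start)
  t1 'x' -> {1,2}, take 2 (0->2 ok)
  t2 'x' -> {1,2}, take 1 (2->1 ok)
  t3 'x' -> {1,2}, take 2 (1->2 ok)
  t4 'x' -> {1,2}, take 1 (2->1 ok)
  t5 'x' -> {1,2}, take 1 (1->1 ok)
  t6 'x' -> {1,2}, take 1 (1->1 ok)
  t7 'x' -> {1,2}, take 1 (1->1 ok)
  t8 'x' -> {1,2}, take 2 (1->2 ok)
  t9 'x' -> {1,2}, take 1 (2->1 ok)
  t10 'x' -> {1,2}, take 2 (1->2 ok)
  t11 'x' -> {1,2}, take 1 (2->1 ok)
  t12 'x' -> {1,2}, take 1 (1->1 ok)
  t13 'x' -> {1,2}, take 1 (1->1 ok)
  t14 'x' -> {1,2}, take 2 (1->2 ok)
  t15 'y' -> {0}, take 0 (2->0 ok)
  t16 'y' -> {0}, take 0 (0->0 ok)
  t17 'x' -> {1,2}, take 2 (0->2 ok)
  t18 'y' -> {0}, take 0 (2->0 ok)
  t19 'x' -> {1,2}, take 2 (0->2 ok)
  t20 'x' -> {1,2}, take 1 (2->1 ok)
  t21 'x' -> {1,2}, take 2 (1->2 ok)
  t22 'y' -> {0}, take 0 (2->0 ok)
  t23 'y' -> {0}, take 0 (0->0 ok)
  t24 'y' -> {0}, take 0 (0->0 ok)
  t25 'x' -> {1,2}, take 2 (0->2 ok)
  t26 'y' -> {0}, take 0 (2->0 ok)
  t27 'y' -> {0}, take 0 (0->0 ok)
  t28 'y' -> {0}, take 0 (0->0 ok)
  t29 'x' -> {1,2}, take 2 (0->2 ok)

0,2,1,2,1,1,1,1,2,1,2,1,1,1,2,0,0,2,0,2,1,2,0,0,0,2,0,0,0,2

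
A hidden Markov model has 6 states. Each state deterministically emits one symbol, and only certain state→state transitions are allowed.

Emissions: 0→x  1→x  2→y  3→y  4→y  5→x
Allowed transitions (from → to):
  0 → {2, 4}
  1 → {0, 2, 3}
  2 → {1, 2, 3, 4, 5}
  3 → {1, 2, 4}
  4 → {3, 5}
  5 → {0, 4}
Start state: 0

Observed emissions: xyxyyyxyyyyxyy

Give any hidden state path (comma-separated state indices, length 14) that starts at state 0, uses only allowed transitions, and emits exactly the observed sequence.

  0: obs=x cand={0,1,5} pick 0 [start]
  1: obs=y cand={2,3,4} pick 4 [0->4 ok]
  2: obs=x cand={0,1,5} pick 5 [4->5 ok]
  3: obs=y cand={2,3,4} pick 4 [5->4 ok]
  4: obs=y cand={2,3,4} pick 3 [4->3 ok]
  5: obs=y cand={2,3,4} pick 2 [3->2 ok]
  6: obs=x cand={0,1,5} pick 5 [2->5 ok]
  7: obs=y cand={2,3,4} pick 4 [5->4 ok]
  8: obs=y cand={2,3,4} pick 3 [4->3 ok]
  9: obs=y cand={2,3,4} pick 2 [3->2 ok]
  10: obs=y cand={2,3,4} pick 4 [2->4 ok]
  11: obs=x cand={0,1,5} pick 5 [4->5 ok]
  12: obs=y cand={2,3,4} pick 4 [5->4 ok]
  13: obs=y cand={2,3,4} pick 3 [4->3 ok]

0,4,5,4,3,2,5,4,3,2,4,5,4,3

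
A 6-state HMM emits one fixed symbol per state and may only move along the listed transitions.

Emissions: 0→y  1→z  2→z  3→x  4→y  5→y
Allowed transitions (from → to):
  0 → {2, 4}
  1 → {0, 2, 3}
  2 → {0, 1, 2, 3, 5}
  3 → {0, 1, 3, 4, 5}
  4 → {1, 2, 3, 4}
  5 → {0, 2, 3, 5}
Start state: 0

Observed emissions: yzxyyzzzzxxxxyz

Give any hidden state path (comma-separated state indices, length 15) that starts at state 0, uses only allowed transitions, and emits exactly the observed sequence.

0,2,3,5,5,2,2,2,1,3,3,3,3,0,2

  pos 0: y in {0,4,5}, choose 0; start
  pos 1: z in {1,2}, choose 2; 0->2 ok
  pos 2: x in {3}, choose 3; 2->3 ok
  pos 3: y in {0,4,5}, choose 5; 3->5 ok
  pos 4: y in {0,4,5}, choose 5; 5->5 ok
  pos 5: z in {1,2}, choose 2; 5->2 ok
  pos 6: z in {1,2}, choose 2; 2->2 ok
  pos 7: z in {1,2}, choose 2; 2->2 ok
  pos 8: z in {1,2}, choose 1; 2->1 ok
  pos 9: x in {3}, choose 3; 1->3 ok
  pos 10: x in {3}, choose 3; 3->3 ok
  pos 11: x in {3}, choose 3; 3->3 ok
  pos 12: x in {3}, choose 3; 3->3 ok
  pos 13: y in {0,4,5}, choose 0; 3->0 ok
  pos 14: z in {1,2}, choose 2; 0->2 ok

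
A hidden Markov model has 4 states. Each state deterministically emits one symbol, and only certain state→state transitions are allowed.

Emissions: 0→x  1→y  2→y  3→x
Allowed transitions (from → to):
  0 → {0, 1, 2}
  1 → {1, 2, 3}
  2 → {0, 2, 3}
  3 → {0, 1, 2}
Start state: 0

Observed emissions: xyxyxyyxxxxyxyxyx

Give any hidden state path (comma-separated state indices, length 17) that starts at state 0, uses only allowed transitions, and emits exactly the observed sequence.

  pos 0: x in {0,3}, choose 0; start
  pos 1: y in {1,2}, choose 1; 0->1 ok
  pos 2: x in {0,3}, choose 3; 1->3 ok
  pos 3: y in {1,2}, choose 2; 3->2 ok
  pos 4: x in {0,3}, choose 0; 2->0 ok
  pos 5: y in {1,2}, choose 1; 0->1 ok
  pos 6: y in {1,2}, choose 2; 1->2 ok
  pos 7: x in {0,3}, choose 0; 2->0 ok
  pos 8: x in {0,3}, choose 0; 0->0 ok
  pos 9: x in {0,3}, choose 0; 0->0 ok
  pos 10: x in {0,3}, choose 0; 0->0 ok
  pos 11: y in {1,2}, choose 2; 0->2 ok
  pos 12: x in {0,3}, choose 3; 2->3 ok
  pos 13: y in {1,2}, choose 1; 3->1 ok
  pos 14: x in {0,3}, choose 3; 1->3 ok
  pos 15: y in {1,2}, choose 2; 3->2 ok
  pos 16: x in {0,3}, choose 3; 2->3 ok

0,1,3,2,0,1,2,0,0,0,0,2,3,1,3,2,3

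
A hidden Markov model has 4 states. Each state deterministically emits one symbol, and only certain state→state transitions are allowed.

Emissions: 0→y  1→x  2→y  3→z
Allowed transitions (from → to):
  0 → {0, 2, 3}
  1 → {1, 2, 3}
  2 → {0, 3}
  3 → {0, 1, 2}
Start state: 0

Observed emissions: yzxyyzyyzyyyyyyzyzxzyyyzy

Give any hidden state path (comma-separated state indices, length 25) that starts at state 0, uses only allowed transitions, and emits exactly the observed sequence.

0,3,1,2,0,3,0,2,3,2,0,2,0,2,0,3,0,3,1,3,0,0,2,3,0

  t0 'y' -> {0,2}, take 0 (start)
  t1 'z' -> {3}, take 3 (0->3 ok)
  t2 'x' -> {1}, take 1 (3->1 ok)
  t3 'y' -> {0,2}, take 2 (1->2 ok)
  t4 'y' -> {0,2}, take 0 (2->0 ok)
  t5 'z' -> {3}, take 3 (0->3 ok)
  t6 'y' -> {0,2}, take 0 (3->0 ok)
  t7 'y' -> {0,2}, take 2 (0->2 ok)
  t8 'z' -> {3}, take 3 (2->3 ok)
  t9 'y' -> {0,2}, take 2 (3->2 ok)
  t10 'y' -> {0,2}, take 0 (2->0 ok)
  t11 'y' -> {0,2}, take 2 (0->2 ok)
  t12 'y' -> {0,2}, take 0 (2->0 ok)
  t13 'y' -> {0,2}, take 2 (0->2 ok)
  t14 'y' -> {0,2}, take 0 (2->0 ok)
  t15 'z' -> {3}, take 3 (0->3 ok)
  t16 'y' -> {0,2}, take 0 (3->0 ok)
  t17 'z' -> {3}, take 3 (0->3 ok)
  t18 'x' -> {1}, take 1 (3->1 ok)
  t19 'z' -> {3}, take 3 (1->3 ok)
  t20 'y' -> {0,2}, take 0 (3->0 ok)
  t21 'y' -> {0,2}, take 0 (0->0 ok)
  t22 'y' -> {0,2}, take 2 (0->2 ok)
  t23 'z' -> {3}, take 3 (2->3 ok)
  t24 'y' -> {0,2}, take 0 (3->0 ok)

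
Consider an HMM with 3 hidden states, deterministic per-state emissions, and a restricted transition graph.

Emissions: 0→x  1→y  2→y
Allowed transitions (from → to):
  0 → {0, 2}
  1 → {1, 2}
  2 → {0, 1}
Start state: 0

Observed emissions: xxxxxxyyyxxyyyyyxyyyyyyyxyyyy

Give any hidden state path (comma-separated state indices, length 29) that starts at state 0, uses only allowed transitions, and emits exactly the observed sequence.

0,0,0,0,0,0,2,1,2,0,0,2,1,2,1,2,0,2,1,1,2,1,1,2,0,2,1,1,1

  t0 'x' -> {0}, take 0 (start)
  t1 'x' -> {0}, take 0 (0->0 ok)
  t2 'x' -> {0}, take 0 (0->0 ok)
  t3 'x' -> {0}, take 0 (0->0 ok)
  t4 'x' -> {0}, take 0 (0->0 ok)
  t5 'x' -> {0}, take 0 (0->0 ok)
  t6 'y' -> {1,2}, take 2 (0->2 ok)
  t7 'y' -> {1,2}, take 1 (2->1 ok)
  t8 'y' -> {1,2}, take 2 (1->2 ok)
  t9 'x' -> {0}, take 0 (2->0 ok)
  t10 'x' -> {0}, take 0 (0->0 ok)
  t11 'y' -> {1,2}, take 2 (0->2 ok)
  t12 'y' -> {1,2}, take 1 (2->1 ok)
  t13 'y' -> {1,2}, take 2 (1->2 ok)
  t14 'y' -> {1,2}, take 1 (2->1 ok)
  t15 'y' -> {1,2}, take 2 (1->2 ok)
  t16 'x' -> {0}, take 0 (2->0 ok)
  t17 'y' -> {1,2}, take 2 (0->2 ok)
  t18 'y' -> {1,2}, take 1 (2->1 ok)
  t19 'y' -> {1,2}, take 1 (1->1 ok)
  t20 'y' -> {1,2}, take 2 (1->2 ok)
  t21 'y' -> {1,2}, take 1 (2->1 ok)
  t22 'y' -> {1,2}, take 1 (1->1 ok)
  t23 'y' -> {1,2}, take 2 (1->2 ok)
  t24 'x' -> {0}, take 0 (2->0 ok)
  t25 'y' -> {1,2}, take 2 (0->2 ok)
  t26 'y' -> {1,2}, take 1 (2->1 ok)
  t27 'y' -> {1,2}, take 1 (1->1 ok)
  t28 'y' -> {1,2}, take 1 (1->1 ok)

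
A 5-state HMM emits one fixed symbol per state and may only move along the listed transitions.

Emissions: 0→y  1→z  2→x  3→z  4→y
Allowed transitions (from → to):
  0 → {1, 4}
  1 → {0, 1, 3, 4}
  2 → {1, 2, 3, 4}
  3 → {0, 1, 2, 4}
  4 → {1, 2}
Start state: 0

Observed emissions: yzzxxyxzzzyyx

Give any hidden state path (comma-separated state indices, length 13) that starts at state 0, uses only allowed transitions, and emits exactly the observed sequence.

  [0] y  {0,4}  => 0  start
  [1] z  {1,3}  => 1  0->1 ok
  [2] z  {1,3}  => 3  1->3 ok
  [3] x  {2}  => 2  3->2 ok
  [4] x  {2}  => 2  2->2 ok
  [5] y  {0,4}  => 4  2->4 ok
  [6] x  {2}  => 2  4->2 ok
  [7] z  {1,3}  => 3  2->3 ok
  [8] z  {1,3}  => 1  3->1 ok
  [9] z  {1,3}  => 1  1->1 ok
  [10] y  {0,4}  => 0  1->0 ok
  [11] y  {0,4}  => 4  0->4 ok
  [12] x  {2}  => 2  4->2 ok

0,1,3,2,2,4,2,3,1,1,0,4,2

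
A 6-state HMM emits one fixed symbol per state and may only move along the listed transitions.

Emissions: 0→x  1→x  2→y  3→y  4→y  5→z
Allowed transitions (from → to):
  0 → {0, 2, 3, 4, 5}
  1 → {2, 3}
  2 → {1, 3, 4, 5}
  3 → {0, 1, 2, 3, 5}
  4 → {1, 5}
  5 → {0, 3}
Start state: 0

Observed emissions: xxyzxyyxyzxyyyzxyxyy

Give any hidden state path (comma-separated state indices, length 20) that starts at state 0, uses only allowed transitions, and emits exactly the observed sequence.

0,0,4,5,0,2,4,1,2,5,0,3,3,2,5,0,4,1,2,3

  pos 0: x in {0,1}, choose 0; start
  pos 1: x in {0,1}, choose 0; 0->0 ok
  pos 2: y in {2,3,4}, choose 4; 0->4 ok
  pos 3: z in {5}, choose 5; 4->5 ok
  pos 4: x in {0,1}, choose 0; 5->0 ok
  pos 5: y in {2,3,4}, choose 2; 0->2 ok
  pos 6: y in {2,3,4}, choose 4; 2->4 ok
  pos 7: x in {0,1}, choose 1; 4->1 ok
  pos 8: y in {2,3,4}, choose 2; 1->2 ok
  pos 9: z in {5}, choose 5; 2->5 ok
  pos 10: x in {0,1}, choose 0; 5->0 ok
  pos 11: y in {2,3,4}, choose 3; 0->3 ok
  pos 12: y in {2,3,4}, choose 3; 3->3 ok
  pos 13: y in {2,3,4}, choose 2; 3->2 ok
  pos 14: z in {5}, choose 5; 2->5 ok
  pos 15: x in {0,1}, choose 0; 5->0 ok
  pos 16: y in {2,3,4}, choose 4; 0->4 ok
  pos 17: x in {0,1}, choose 1; 4->1 ok
  pos 18: y in {2,3,4}, choose 2; 1->2 ok
  pos 19: y in {2,3,4}, choose 3; 2->3 ok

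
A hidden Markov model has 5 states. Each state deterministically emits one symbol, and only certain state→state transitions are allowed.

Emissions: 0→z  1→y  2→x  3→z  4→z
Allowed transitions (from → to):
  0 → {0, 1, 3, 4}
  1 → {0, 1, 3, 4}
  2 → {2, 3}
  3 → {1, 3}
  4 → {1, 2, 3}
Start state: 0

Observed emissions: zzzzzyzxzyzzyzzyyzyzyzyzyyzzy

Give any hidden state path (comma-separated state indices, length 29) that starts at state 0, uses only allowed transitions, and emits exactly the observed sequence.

  t0 'z' -> {0,3,4}, take 0 (start)
  t1 'z' -> {0,3,4}, take 0 (0->0 ok)
  t2 'z' -> {0,3,4}, take 0 (0->0 ok)
  t3 'z' -> {0,3,4}, take 4 (0->4 ok)
  t4 'z' -> {0,3,4}, take 3 (4->3 ok)
  t5 'y' -> {1}, take 1 (3->1 ok)
  t6 'z' -> {0,3,4}, take 4 (1->4 ok)
  t7 'x' -> {2}, take 2 (4->2 ok)
  t8 'z' -> {0,3,4}, take 3 (2->3 ok)
  t9 'y' -> {1}, take 1 (3->1 ok)
  t10 'z' -> {0,3,4}, take 3 (1->3 ok)
  t11 'z' -> {0,3,4}, take 3 (3->3 ok)
  t12 'y' -> {1}, take 1 (3->1 ok)
  t13 'z' -> {0,3,4}, take 0 (1->0 ok)
  t14 'z' -> {0,3,4}, take 3 (0->3 ok)
  t15 'y' -> {1}, take 1 (3->1 ok)
  t16 'y' -> {1}, take 1 (1->1 ok)
  t17 'z' -> {0,3,4}, take 3 (1->3 ok)
  t18 'y' -> {1}, take 1 (3->1 ok)
  t19 'z' -> {0,3,4}, take 3 (1->3 ok)
  t20 'y' -> {1}, take 1 (3->1 ok)
  t21 'z' -> {0,3,4}, take 3 (1->3 ok)
  t22 'y' -> {1}, take 1 (3->1 ok)
  t23 'z' -> {0,3,4}, take 4 (1->4 ok)
  t24 'y' -> {1}, take 1 (4->1 ok)
  t25 'y' -> {1}, take 1 (1->1 ok)
  t26 'z' -> {0,3,4}, take 0 (1->0 ok)
  t27 'z' -> {0,3,4}, take 4 (0->4 ok)
  t28 'y' -> {1}, take 1 (4->1 ok)

0,0,0,4,3,1,4,2,3,1,3,3,1,0,3,1,1,3,1,3,1,3,1,4,1,1,0,4,1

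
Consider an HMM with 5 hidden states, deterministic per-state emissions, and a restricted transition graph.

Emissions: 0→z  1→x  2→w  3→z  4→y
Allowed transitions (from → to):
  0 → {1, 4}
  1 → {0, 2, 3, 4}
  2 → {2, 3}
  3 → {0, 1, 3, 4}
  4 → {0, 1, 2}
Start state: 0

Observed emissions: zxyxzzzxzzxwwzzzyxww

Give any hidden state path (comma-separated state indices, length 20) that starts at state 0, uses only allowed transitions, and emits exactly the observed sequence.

0,1,4,1,3,3,3,1,3,3,1,2,2,3,3,0,4,1,2,2

  t0 'z' -> {0,3}, take 0 (start)
  t1 'x' -> {1}, take 1 (0->1 ok)
  t2 'y' -> {4}, take 4 (1->4 ok)
  t3 'x' -> {1}, take 1 (4->1 ok)
  t4 'z' -> {0,3}, take 3 (1->3 ok)
  t5 'z' -> {0,3}, take 3 (3->3 ok)
  t6 'z' -> {0,3}, take 3 (3->3 ok)
  t7 'x' -> {1}, take 1 (3->1 ok)
  t8 'z' -> {0,3}, take 3 (1->3 ok)
  t9 'z' -> {0,3}, take 3 (3->3 ok)
  t10 'x' -> {1}, take 1 (3->1 ok)
  t11 'w' -> {2}, take 2 (1->2 ok)
  t12 'w' -> {2}, take 2 (2->2 ok)
  t13 'z' -> {0,3}, take 3 (2->3 ok)
  t14 'z' -> {0,3}, take 3 (3->3 ok)
  t15 'z' -> {0,3}, take 0 (3->0 ok)
  t16 'y' -> {4}, take 4 (0->4 ok)
  t17 'x' -> {1}, take 1 (4->1 ok)
  t18 'w' -> {2}, take 2 (1->2 ok)
  t19 'w' -> {2}, take 2 (2->2 ok)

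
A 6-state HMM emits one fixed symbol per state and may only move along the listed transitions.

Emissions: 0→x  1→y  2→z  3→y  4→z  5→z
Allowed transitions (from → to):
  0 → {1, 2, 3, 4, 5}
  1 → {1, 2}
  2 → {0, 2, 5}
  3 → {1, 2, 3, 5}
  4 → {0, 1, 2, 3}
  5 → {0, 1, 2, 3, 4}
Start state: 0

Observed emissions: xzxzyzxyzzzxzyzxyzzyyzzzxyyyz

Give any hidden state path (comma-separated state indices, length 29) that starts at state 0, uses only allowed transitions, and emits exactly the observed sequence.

0,5,0,5,1,2,0,1,2,2,2,0,5,1,2,0,3,5,4,3,1,2,2,5,0,1,1,1,2

  pos 0: x in {0}, choose 0; start
  pos 1: z in {2,4,5}, choose 5; 0->5 ok
  pos 2: x in {0}, choose 0; 5->0 ok
  pos 3: z in {2,4,5}, choose 5; 0->5 ok
  pos 4: y in {1,3}, choose 1; 5->1 ok
  pos 5: z in {2,4,5}, choose 2; 1->2 ok
  pos 6: x in {0}, choose 0; 2->0 ok
  pos 7: y in {1,3}, choose 1; 0->1 ok
  pos 8: z in {2,4,5}, choose 2; 1->2 ok
  pos 9: z in {2,4,5}, choose 2; 2->2 ok
  pos 10: z in {2,4,5}, choose 2; 2->2 ok
  pos 11: x in {0}, choose 0; 2->0 ok
  pos 12: z in {2,4,5}, choose 5; 0->5 ok
  pos 13: y in {1,3}, choose 1; 5->1 ok
  pos 14: z in {2,4,5}, choose 2; 1->2 ok
  pos 15: x in {0}, choose 0; 2->0 ok
  pos 16: y in {1,3}, choose 3; 0->3 ok
  pos 17: z in {2,4,5}, choose 5; 3->5 ok
  pos 18: z in {2,4,5}, choose 4; 5->4 ok
  pos 19: y in {1,3}, choose 3; 4->3 ok
  pos 20: y in {1,3}, choose 1; 3->1 ok
  pos 21: z in {2,4,5}, choose 2; 1->2 ok
  pos 22: z in {2,4,5}, choose 2; 2->2 ok
  pos 23: z in {2,4,5}, choose 5; 2->5 ok
  pos 24: x in {0}, choose 0; 5->0 ok
  pos 25: y in {1,3}, choose 1; 0->1 ok
  pos 26: y in {1,3}, choose 1; 1->1 ok
  pos 27: y in {1,3}, choose 1; 1->1 ok
  pos 28: z in {2,4,5}, choose 2; 1->2 ok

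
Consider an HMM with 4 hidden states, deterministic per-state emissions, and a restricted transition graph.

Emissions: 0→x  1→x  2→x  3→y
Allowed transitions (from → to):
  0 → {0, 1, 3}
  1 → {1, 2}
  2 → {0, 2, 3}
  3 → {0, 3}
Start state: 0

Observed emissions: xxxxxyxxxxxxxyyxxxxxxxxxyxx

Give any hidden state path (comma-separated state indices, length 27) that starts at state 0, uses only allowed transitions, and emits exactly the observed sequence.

  0: obs=x cand={0,1,2} pick 0 [start]
  1: obs=x cand={0,1,2} pick 1 [0->1 ok]
  2: obs=x cand={0,1,2} pick 2 [1->2 ok]
  3: obs=x cand={0,1,2} pick 2 [2->2 ok]
  4: obs=x cand={0,1,2} pick 2 [2->2 ok]
  5: obs=y cand={3} pick 3 [2->3 ok]
  6: obs=x cand={0,1,2} pick 0 [3->0 ok]
  7: obs=x cand={0,1,2} pick 0 [0->0 ok]
  8: obs=x cand={0,1,2} pick 0 [0->0 ok]
  9: obs=x cand={0,1,2} pick 1 [0->1 ok]
  10: obs=x cand={0,1,2} pick 2 [1->2 ok]
  11: obs=x cand={0,1,2} pick 2 [2->2 ok]
  12: obs=x cand={0,1,2} pick 2 [2->2 ok]
  13: obs=y cand={3} pick 3 [2->3 ok]
  14: obs=y cand={3} pick 3 [3->3 ok]
  15: obs=x cand={0,1,2} pick 0 [3->0 ok]
  16: obs=x cand={0,1,2} pick 1 [0->1 ok]
  17: obs=x cand={0,1,2} pick 2 [1->2 ok]
  18: obs=x cand={0,1,2} pick 2 [2->2 ok]
  19: obs=x cand={0,1,2} pick 0 [2->0 ok]
  20: obs=x cand={0,1,2} pick 0 [0->0 ok]
  21: obs=x cand={0,1,2} pick 1 [0->1 ok]
  22: obs=x cand={0,1,2} pick 2 [1->2 ok]
  23: obs=x cand={0,1,2} pick 0 [2->0 ok]
  24: obs=y cand={3} pick 3 [0->3 ok]
  25: obs=x cand={0,1,2} pick 0 [3->0 ok]
  26: obs=x cand={0,1,2} pick 0 [0->0 ok]

0,1,2,2,2,3,0,0,0,1,2,2,2,3,3,0,1,2,2,0,0,1,2,0,3,0,0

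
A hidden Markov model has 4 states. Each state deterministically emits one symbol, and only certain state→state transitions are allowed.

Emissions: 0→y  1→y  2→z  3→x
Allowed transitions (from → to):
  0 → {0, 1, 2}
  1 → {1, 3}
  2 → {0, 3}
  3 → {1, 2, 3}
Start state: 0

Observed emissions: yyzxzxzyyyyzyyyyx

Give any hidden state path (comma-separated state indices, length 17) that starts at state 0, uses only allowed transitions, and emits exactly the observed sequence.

  [0] y  {0,1}  => 0  start
  [1] y  {0,1}  => 0  0->0 ok
  [2] z  {2}  => 2  0->2 ok
  [3] x  {3}  => 3  2->3 ok
  [4] z  {2}  => 2  3->2 ok
  [5] x  {3}  => 3  2->3 ok
  [6] z  {2}  => 2  3->2 ok
  [7] y  {0,1}  => 0  2->0 ok
  [8] y  {0,1}  => 0  0->0 ok
  [9] y  {0,1}  => 0  0->0 ok
  [10] y  {0,1}  => 0  0->0 ok
  [11] z  {2}  => 2  0->2 ok
  [12] y  {0,1}  => 0  2->0 ok
  [13] y  {0,1}  => 1  0->1 ok
  [14] y  {0,1}  => 1  1->1 ok
  [15] y  {0,1}  => 1  1->1 ok
  [16] x  {3}  => 3  1->3 ok

0,0,2,3,2,3,2,0,0,0,0,2,0,1,1,1,3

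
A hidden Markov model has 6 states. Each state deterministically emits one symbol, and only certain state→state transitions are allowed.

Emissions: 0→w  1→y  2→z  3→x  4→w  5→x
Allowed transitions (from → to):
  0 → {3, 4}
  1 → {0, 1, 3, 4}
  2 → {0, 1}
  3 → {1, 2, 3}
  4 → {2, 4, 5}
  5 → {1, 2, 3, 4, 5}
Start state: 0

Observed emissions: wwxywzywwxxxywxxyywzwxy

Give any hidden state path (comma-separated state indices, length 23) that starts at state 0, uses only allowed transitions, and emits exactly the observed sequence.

0,4,5,1,4,2,1,0,4,5,5,3,1,4,5,3,1,1,4,2,0,3,1

  [0] w  {0,4}  => 0  start
  [1] w  {0,4}  => 4  0->4 ok
  [2] x  {3,5}  => 5  4->5 ok
  [3] y  {1}  => 1  5->1 ok
  [4] w  {0,4}  => 4  1->4 ok
  [5] z  {2}  => 2  4->2 ok
  [6] y  {1}  => 1  2->1 ok
  [7] w  {0,4}  => 0  1->0 ok
  [8] w  {0,4}  => 4  0->4 ok
  [9] x  {3,5}  => 5  4->5 ok
  [10] x  {3,5}  => 5  5->5 ok
  [11] x  {3,5}  => 3  5->3 ok
  [12] y  {1}  => 1  3->1 ok
  [13] w  {0,4}  => 4  1->4 ok
  [14] x  {3,5}  => 5  4->5 ok
  [15] x  {3,5}  => 3  5->3 ok
  [16] y  {1}  => 1  3->1 ok
  [17] y  {1}  => 1  1->1 ok
  [18] w  {0,4}  => 4  1->4 ok
  [19] z  {2}  => 2  4->2 ok
  [20] w  {0,4}  => 0  2->0 ok
  [21] x  {3,5}  => 3  0->3 ok
  [22] y  {1}  => 1  3->1 ok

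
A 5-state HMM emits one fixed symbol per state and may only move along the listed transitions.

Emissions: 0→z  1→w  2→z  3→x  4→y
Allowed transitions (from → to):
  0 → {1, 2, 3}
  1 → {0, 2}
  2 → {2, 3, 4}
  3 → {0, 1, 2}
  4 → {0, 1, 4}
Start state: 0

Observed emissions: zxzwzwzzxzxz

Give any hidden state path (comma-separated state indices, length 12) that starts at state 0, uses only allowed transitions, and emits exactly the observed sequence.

  0: obs=z cand={0,2} pick 0 [start]
  1: obs=x cand={3} pick 3 [0->3 ok]
  2: obs=z cand={0,2} pick 0 [3->0 ok]
  3: obs=w cand={1} pick 1 [0->1 ok]
  4: obs=z cand={0,2} pick 0 [1->0 ok]
  5: obs=w cand={1} pick 1 [0->1 ok]
  6: obs=z cand={0,2} pick 2 [1->2 ok]
  7: obs=z cand={0,2} pick 2 [2->2 ok]
  8: obs=x cand={3} pick 3 [2->3 ok]
  9: obs=z cand={0,2} pick 2 [3->2 ok]
  10: obs=x cand={3} pick 3 [2->3 ok]
  11: obs=z cand={0,2} pick 0 [3->0 ok]

0,3,0,1,0,1,2,2,3,2,3,0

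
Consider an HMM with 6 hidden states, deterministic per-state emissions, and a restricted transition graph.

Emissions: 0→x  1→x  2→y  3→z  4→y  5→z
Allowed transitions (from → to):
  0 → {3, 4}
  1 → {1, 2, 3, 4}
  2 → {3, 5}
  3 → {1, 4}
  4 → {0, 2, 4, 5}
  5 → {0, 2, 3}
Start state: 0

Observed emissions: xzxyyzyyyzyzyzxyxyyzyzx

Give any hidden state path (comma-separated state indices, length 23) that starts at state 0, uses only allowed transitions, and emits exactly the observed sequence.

0,3,1,4,2,3,4,4,2,3,4,5,2,3,1,4,0,4,2,5,2,3,1

  pos 0: x in {0,1}, choose 0; start
  pos 1: z in {3,5}, choose 3; 0->3 ok
  pos 2: x in {0,1}, choose 1; 3->1 ok
  pos 3: y in {2,4}, choose 4; 1->4 ok
  pos 4: y in {2,4}, choose 2; 4->2 ok
  pos 5: z in {3,5}, choose 3; 2->3 ok
  pos 6: y in {2,4}, choose 4; 3->4 ok
  pos 7: y in {2,4}, choose 4; 4->4 ok
  pos 8: y in {2,4}, choose 2; 4->2 ok
  pos 9: z in {3,5}, choose 3; 2->3 ok
  pos 10: y in {2,4}, choose 4; 3->4 ok
  pos 11: z in {3,5}, choose 5; 4->5 ok
  pos 12: y in {2,4}, choose 2; 5->2 ok
  pos 13: z in {3,5}, choose 3; 2->3 ok
  pos 14: x in {0,1}, choose 1; 3->1 ok
  pos 15: y in {2,4}, choose 4; 1->4 ok
  pos 16: x in {0,1}, choose 0; 4->0 ok
  pos 17: y in {2,4}, choose 4; 0->4 ok
  pos 18: y in {2,4}, choose 2; 4->2 ok
  pos 19: z in {3,5}, choose 5; 2->5 ok
  pos 20: y in {2,4}, choose 2; 5->2 ok
  pos 21: z in {3,5}, choose 3; 2->3 ok
  pos 22: x in {0,1}, choose 1; 3->1 ok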